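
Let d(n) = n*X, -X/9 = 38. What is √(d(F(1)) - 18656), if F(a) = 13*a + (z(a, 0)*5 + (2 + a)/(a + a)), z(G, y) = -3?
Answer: I*√18485 ≈ 135.96*I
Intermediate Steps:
X = -342 (X = -9*38 = -342)
F(a) = -15 + 13*a + (2 + a)/(2*a) (F(a) = 13*a + (-3*5 + (2 + a)/(a + a)) = 13*a + (-15 + (2 + a)/((2*a))) = 13*a + (-15 + (2 + a)*(1/(2*a))) = 13*a + (-15 + (2 + a)/(2*a)) = -15 + 13*a + (2 + a)/(2*a))
d(n) = -342*n (d(n) = n*(-342) = -342*n)
√(d(F(1)) - 18656) = √(-342*(-29/2 + 1/1 + 13*1) - 18656) = √(-342*(-29/2 + 1 + 13) - 18656) = √(-342*(-½) - 18656) = √(171 - 18656) = √(-18485) = I*√18485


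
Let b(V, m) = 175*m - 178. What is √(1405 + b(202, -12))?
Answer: 3*I*√97 ≈ 29.547*I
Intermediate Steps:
b(V, m) = -178 + 175*m
√(1405 + b(202, -12)) = √(1405 + (-178 + 175*(-12))) = √(1405 + (-178 - 2100)) = √(1405 - 2278) = √(-873) = 3*I*√97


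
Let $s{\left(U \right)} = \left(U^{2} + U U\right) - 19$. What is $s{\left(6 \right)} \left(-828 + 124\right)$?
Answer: $-37312$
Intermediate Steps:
$s{\left(U \right)} = -19 + 2 U^{2}$ ($s{\left(U \right)} = \left(U^{2} + U^{2}\right) - 19 = 2 U^{2} - 19 = -19 + 2 U^{2}$)
$s{\left(6 \right)} \left(-828 + 124\right) = \left(-19 + 2 \cdot 6^{2}\right) \left(-828 + 124\right) = \left(-19 + 2 \cdot 36\right) \left(-704\right) = \left(-19 + 72\right) \left(-704\right) = 53 \left(-704\right) = -37312$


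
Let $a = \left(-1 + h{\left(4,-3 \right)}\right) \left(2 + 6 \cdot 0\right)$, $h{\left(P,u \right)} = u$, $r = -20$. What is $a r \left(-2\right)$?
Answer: $-320$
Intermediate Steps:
$a = -8$ ($a = \left(-1 - 3\right) \left(2 + 6 \cdot 0\right) = - 4 \left(2 + 0\right) = \left(-4\right) 2 = -8$)
$a r \left(-2\right) = \left(-8\right) \left(-20\right) \left(-2\right) = 160 \left(-2\right) = -320$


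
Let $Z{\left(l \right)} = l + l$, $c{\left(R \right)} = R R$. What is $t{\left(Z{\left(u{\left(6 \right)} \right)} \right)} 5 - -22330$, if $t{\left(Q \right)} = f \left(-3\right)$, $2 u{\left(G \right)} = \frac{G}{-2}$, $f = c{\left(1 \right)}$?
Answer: $22315$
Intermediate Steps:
$c{\left(R \right)} = R^{2}$
$f = 1$ ($f = 1^{2} = 1$)
$u{\left(G \right)} = - \frac{G}{4}$ ($u{\left(G \right)} = \frac{G \frac{1}{-2}}{2} = \frac{G \left(- \frac{1}{2}\right)}{2} = \frac{\left(- \frac{1}{2}\right) G}{2} = - \frac{G}{4}$)
$Z{\left(l \right)} = 2 l$
$t{\left(Q \right)} = -3$ ($t{\left(Q \right)} = 1 \left(-3\right) = -3$)
$t{\left(Z{\left(u{\left(6 \right)} \right)} \right)} 5 - -22330 = \left(-3\right) 5 - -22330 = -15 + 22330 = 22315$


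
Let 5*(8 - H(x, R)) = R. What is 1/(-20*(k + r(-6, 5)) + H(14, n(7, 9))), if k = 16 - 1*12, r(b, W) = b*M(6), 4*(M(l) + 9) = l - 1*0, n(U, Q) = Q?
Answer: -5/4869 ≈ -0.0010269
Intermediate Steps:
M(l) = -9 + l/4 (M(l) = -9 + (l - 1*0)/4 = -9 + (l + 0)/4 = -9 + l/4)
H(x, R) = 8 - R/5
r(b, W) = -15*b/2 (r(b, W) = b*(-9 + (¼)*6) = b*(-9 + 3/2) = b*(-15/2) = -15*b/2)
k = 4 (k = 16 - 12 = 4)
1/(-20*(k + r(-6, 5)) + H(14, n(7, 9))) = 1/(-20*(4 - 15/2*(-6)) + (8 - ⅕*9)) = 1/(-20*(4 + 45) + (8 - 9/5)) = 1/(-20*49 + 31/5) = 1/(-980 + 31/5) = 1/(-4869/5) = -5/4869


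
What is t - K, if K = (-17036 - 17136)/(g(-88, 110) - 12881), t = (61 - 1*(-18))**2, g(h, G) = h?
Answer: 80905357/12969 ≈ 6238.4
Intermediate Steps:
t = 6241 (t = (61 + 18)**2 = 79**2 = 6241)
K = 34172/12969 (K = (-17036 - 17136)/(-88 - 12881) = -34172/(-12969) = -34172*(-1/12969) = 34172/12969 ≈ 2.6349)
t - K = 6241 - 1*34172/12969 = 6241 - 34172/12969 = 80905357/12969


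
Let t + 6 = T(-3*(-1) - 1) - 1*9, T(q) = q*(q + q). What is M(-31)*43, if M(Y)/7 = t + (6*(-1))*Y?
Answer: 53879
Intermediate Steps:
T(q) = 2*q² (T(q) = q*(2*q) = 2*q²)
t = -7 (t = -6 + (2*(-3*(-1) - 1)² - 1*9) = -6 + (2*(3 - 1)² - 9) = -6 + (2*2² - 9) = -6 + (2*4 - 9) = -6 + (8 - 9) = -6 - 1 = -7)
M(Y) = -49 - 42*Y (M(Y) = 7*(-7 + (6*(-1))*Y) = 7*(-7 - 6*Y) = -49 - 42*Y)
M(-31)*43 = (-49 - 42*(-31))*43 = (-49 + 1302)*43 = 1253*43 = 53879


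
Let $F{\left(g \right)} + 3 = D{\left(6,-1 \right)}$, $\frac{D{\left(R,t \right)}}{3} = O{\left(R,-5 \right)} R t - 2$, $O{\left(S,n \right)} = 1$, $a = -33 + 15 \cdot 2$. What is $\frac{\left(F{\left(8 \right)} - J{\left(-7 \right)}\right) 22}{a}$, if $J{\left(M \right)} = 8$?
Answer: $\frac{770}{3} \approx 256.67$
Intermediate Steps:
$a = -3$ ($a = -33 + 30 = -3$)
$D{\left(R,t \right)} = -6 + 3 R t$ ($D{\left(R,t \right)} = 3 \left(1 R t - 2\right) = 3 \left(R t - 2\right) = 3 \left(-2 + R t\right) = -6 + 3 R t$)
$F{\left(g \right)} = -27$ ($F{\left(g \right)} = -3 + \left(-6 + 3 \cdot 6 \left(-1\right)\right) = -3 - 24 = -27$)
$\frac{\left(F{\left(8 \right)} - J{\left(-7 \right)}\right) 22}{a} = \frac{\left(-27 - 8\right) 22}{-3} = \left(-27 - 8\right) 22 \left(- \frac{1}{3}\right) = \left(-35\right) 22 \left(- \frac{1}{3}\right) = \left(-770\right) \left(- \frac{1}{3}\right) = \frac{770}{3}$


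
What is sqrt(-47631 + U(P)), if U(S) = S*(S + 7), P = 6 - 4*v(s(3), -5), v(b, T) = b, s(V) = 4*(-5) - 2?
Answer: I*sqrt(38137) ≈ 195.29*I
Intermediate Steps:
s(V) = -22 (s(V) = -20 - 2 = -22)
P = 94 (P = 6 - 4*(-22) = 6 + 88 = 94)
U(S) = S*(7 + S)
sqrt(-47631 + U(P)) = sqrt(-47631 + 94*(7 + 94)) = sqrt(-47631 + 94*101) = sqrt(-47631 + 9494) = sqrt(-38137) = I*sqrt(38137)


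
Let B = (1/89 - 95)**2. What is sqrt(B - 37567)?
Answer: I*sqrt(226098091)/89 ≈ 168.95*I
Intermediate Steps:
B = 71470116/7921 (B = (1/89 - 95)**2 = (-8454/89)**2 = 71470116/7921 ≈ 9022.9)
sqrt(B - 37567) = sqrt(71470116/7921 - 37567) = sqrt(-226098091/7921) = I*sqrt(226098091)/89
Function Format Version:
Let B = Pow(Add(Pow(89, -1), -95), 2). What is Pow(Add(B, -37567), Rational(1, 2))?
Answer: Mul(Rational(1, 89), I, Pow(226098091, Rational(1, 2))) ≈ Mul(168.95, I)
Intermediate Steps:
B = Rational(71470116, 7921) (B = Pow(Add(Rational(1, 89), -95), 2) = Pow(Rational(-8454, 89), 2) = Rational(71470116, 7921) ≈ 9022.9)
Pow(Add(B, -37567), Rational(1, 2)) = Pow(Add(Rational(71470116, 7921), -37567), Rational(1, 2)) = Pow(Rational(-226098091, 7921), Rational(1, 2)) = Mul(Rational(1, 89), I, Pow(226098091, Rational(1, 2)))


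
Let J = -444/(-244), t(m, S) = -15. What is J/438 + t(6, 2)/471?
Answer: -38721/1398242 ≈ -0.027693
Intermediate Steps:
J = 111/61 (J = -444*(-1/244) = 111/61 ≈ 1.8197)
J/438 + t(6, 2)/471 = (111/61)/438 - 15/471 = (111/61)*(1/438) - 15*1/471 = 37/8906 - 5/157 = -38721/1398242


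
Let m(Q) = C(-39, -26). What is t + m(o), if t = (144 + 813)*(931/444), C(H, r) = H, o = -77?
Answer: 291217/148 ≈ 1967.7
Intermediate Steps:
m(Q) = -39
t = 296989/148 (t = 957*(931*(1/444)) = 957*(931/444) = 296989/148 ≈ 2006.7)
t + m(o) = 296989/148 - 39 = 291217/148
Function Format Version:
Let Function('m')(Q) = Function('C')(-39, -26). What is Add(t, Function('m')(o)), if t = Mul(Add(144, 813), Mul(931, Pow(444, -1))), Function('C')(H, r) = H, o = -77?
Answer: Rational(291217, 148) ≈ 1967.7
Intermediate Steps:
Function('m')(Q) = -39
t = Rational(296989, 148) (t = Mul(957, Mul(931, Rational(1, 444))) = Mul(957, Rational(931, 444)) = Rational(296989, 148) ≈ 2006.7)
Add(t, Function('m')(o)) = Add(Rational(296989, 148), -39) = Rational(291217, 148)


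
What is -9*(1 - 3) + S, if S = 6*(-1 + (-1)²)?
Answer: 18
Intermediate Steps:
S = 0 (S = 6*(-1 + 1) = 6*0 = 0)
-9*(1 - 3) + S = -9*(1 - 3) + 0 = -9*(-2) + 0 = 18 + 0 = 18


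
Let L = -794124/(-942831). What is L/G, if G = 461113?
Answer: 88236/48305736767 ≈ 1.8266e-6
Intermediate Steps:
L = 88236/104759 (L = -794124*(-1/942831) = 88236/104759 ≈ 0.84228)
L/G = (88236/104759)/461113 = (88236/104759)*(1/461113) = 88236/48305736767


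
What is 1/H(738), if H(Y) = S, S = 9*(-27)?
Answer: -1/243 ≈ -0.0041152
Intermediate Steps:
S = -243
H(Y) = -243
1/H(738) = 1/(-243) = -1/243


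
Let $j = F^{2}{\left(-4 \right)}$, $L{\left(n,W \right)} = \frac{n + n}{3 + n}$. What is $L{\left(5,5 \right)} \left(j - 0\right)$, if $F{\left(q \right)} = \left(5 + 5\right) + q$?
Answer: $45$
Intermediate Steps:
$L{\left(n,W \right)} = \frac{2 n}{3 + n}$
$F{\left(q \right)} = 10 + q$
$j = 36$ ($j = \left(10 - 4\right)^{2} = 6^{2} = 36$)
$L{\left(5,5 \right)} \left(j - 0\right) = 2 \cdot 5 \frac{1}{3 + 5} \left(36 - 0\right) = 2 \cdot 5 \cdot \frac{1}{8} \left(36 + \left(-25 + 25\right)\right) = 2 \cdot 5 \cdot \frac{1}{8} \left(36 + 0\right) = \frac{5}{4} \cdot 36 = 45$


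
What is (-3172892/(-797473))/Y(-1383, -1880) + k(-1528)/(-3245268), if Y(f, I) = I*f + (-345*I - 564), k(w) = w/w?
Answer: 49401486943/53885031327254244 ≈ 9.1679e-7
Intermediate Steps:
k(w) = 1
Y(f, I) = -564 - 345*I + I*f (Y(f, I) = I*f + (-564 - 345*I) = -564 - 345*I + I*f)
(-3172892/(-797473))/Y(-1383, -1880) + k(-1528)/(-3245268) = (-3172892/(-797473))/(-564 - 345*(-1880) - 1880*(-1383)) + 1/(-3245268) = (-3172892*(-1/797473))/(-564 + 648600 + 2600040) + 1*(-1/3245268) = (3172892/797473)/3248076 - 1/3245268 = (3172892/797473)*(1/3248076) - 1/3245268 = 793223/647563227987 - 1/3245268 = 49401486943/53885031327254244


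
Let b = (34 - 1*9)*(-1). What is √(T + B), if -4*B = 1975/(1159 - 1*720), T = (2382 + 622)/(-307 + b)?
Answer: I*√54024447597/72874 ≈ 3.1895*I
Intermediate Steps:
b = -25 (b = (34 - 9)*(-1) = 25*(-1) = -25)
T = -751/83 (T = (2382 + 622)/(-307 - 25) = 3004/(-332) = 3004*(-1/332) = -751/83 ≈ -9.0482)
B = -1975/1756 (B = -1975/(4*(1159 - 1*720)) = -1975/(4*(1159 - 720)) = -1975/(4*439) = -¼*1975/439 = -1975/1756 ≈ -1.1247)
√(T + B) = √(-751/83 - 1975/1756) = √(-1482681/145748) = I*√54024447597/72874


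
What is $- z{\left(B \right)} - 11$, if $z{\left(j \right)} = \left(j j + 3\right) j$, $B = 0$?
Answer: $-11$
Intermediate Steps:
$z{\left(j \right)} = j \left(3 + j^{2}\right)$ ($z{\left(j \right)} = \left(j^{2} + 3\right) j = \left(3 + j^{2}\right) j = j \left(3 + j^{2}\right)$)
$- z{\left(B \right)} - 11 = - 0 \left(3 + 0^{2}\right) - 11 = - 0 \left(3 + 0\right) - 11 = - 0 \cdot 3 - 11 = \left(-1\right) 0 - 11 = 0 - 11 = -11$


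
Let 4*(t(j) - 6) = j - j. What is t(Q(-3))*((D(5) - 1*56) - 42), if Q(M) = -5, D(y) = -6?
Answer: -624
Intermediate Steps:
t(j) = 6 (t(j) = 6 + (j - j)/4 = 6 + (¼)*0 = 6 + 0 = 6)
t(Q(-3))*((D(5) - 1*56) - 42) = 6*((-6 - 1*56) - 42) = 6*((-6 - 56) - 42) = 6*(-62 - 42) = 6*(-104) = -624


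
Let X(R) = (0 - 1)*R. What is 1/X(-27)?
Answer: 1/27 ≈ 0.037037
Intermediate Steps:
X(R) = -R
1/X(-27) = 1/(-1*(-27)) = 1/27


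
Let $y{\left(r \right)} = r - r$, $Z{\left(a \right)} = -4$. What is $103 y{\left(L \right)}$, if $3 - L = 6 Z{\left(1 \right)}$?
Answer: $0$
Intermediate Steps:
$L = 27$ ($L = 3 - 6 \left(-4\right) = 3 - -24 = 3 + 24 = 27$)
$y{\left(r \right)} = 0$
$103 y{\left(L \right)} = 103 \cdot 0 = 0$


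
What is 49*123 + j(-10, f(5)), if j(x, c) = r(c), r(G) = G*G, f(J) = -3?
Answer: 6036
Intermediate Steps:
r(G) = G**2
j(x, c) = c**2
49*123 + j(-10, f(5)) = 49*123 + (-3)**2 = 6027 + 9 = 6036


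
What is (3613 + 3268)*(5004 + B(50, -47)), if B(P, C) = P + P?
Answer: 35120624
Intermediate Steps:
B(P, C) = 2*P
(3613 + 3268)*(5004 + B(50, -47)) = (3613 + 3268)*(5004 + 2*50) = 6881*(5004 + 100) = 6881*5104 = 35120624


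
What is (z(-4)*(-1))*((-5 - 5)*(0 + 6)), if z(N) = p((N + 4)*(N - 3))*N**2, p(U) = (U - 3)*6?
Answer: -17280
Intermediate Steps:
p(U) = -18 + 6*U (p(U) = (-3 + U)*6 = -18 + 6*U)
z(N) = N**2*(-18 + 6*(-3 + N)*(4 + N)) (z(N) = (-18 + 6*((N + 4)*(N - 3)))*N**2 = (-18 + 6*((4 + N)*(-3 + N)))*N**2 = (-18 + 6*((-3 + N)*(4 + N)))*N**2 = (-18 + 6*(-3 + N)*(4 + N))*N**2 = N**2*(-18 + 6*(-3 + N)*(4 + N)))
(z(-4)*(-1))*((-5 - 5)*(0 + 6)) = ((6*(-4)**2*(-15 - 4 + (-4)**2))*(-1))*((-5 - 5)*(0 + 6)) = ((6*16*(-15 - 4 + 16))*(-1))*(-10*6) = ((6*16*(-3))*(-1))*(-60) = -288*(-1)*(-60) = 288*(-60) = -17280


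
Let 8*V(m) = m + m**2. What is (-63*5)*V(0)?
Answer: 0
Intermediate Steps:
V(m) = m/8 + m**2/8 (V(m) = (m + m**2)/8 = m/8 + m**2/8)
(-63*5)*V(0) = (-63*5)*((1/8)*0*(1 + 0)) = (-21*15)*((1/8)*0*1) = -315*0 = 0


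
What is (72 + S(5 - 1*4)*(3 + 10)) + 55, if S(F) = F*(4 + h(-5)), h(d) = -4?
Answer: 127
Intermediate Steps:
S(F) = 0 (S(F) = F*(4 - 4) = F*0 = 0)
(72 + S(5 - 1*4)*(3 + 10)) + 55 = (72 + 0*(3 + 10)) + 55 = (72 + 0*13) + 55 = (72 + 0) + 55 = 72 + 55 = 127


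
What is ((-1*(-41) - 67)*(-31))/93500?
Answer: 403/46750 ≈ 0.0086203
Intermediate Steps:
((-1*(-41) - 67)*(-31))/93500 = ((41 - 67)*(-31))*(1/93500) = -26*(-31)*(1/93500) = 806*(1/93500) = 403/46750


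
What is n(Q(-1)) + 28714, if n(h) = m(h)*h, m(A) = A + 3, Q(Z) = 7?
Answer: 28784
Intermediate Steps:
m(A) = 3 + A
n(h) = h*(3 + h) (n(h) = (3 + h)*h = h*(3 + h))
n(Q(-1)) + 28714 = 7*(3 + 7) + 28714 = 7*10 + 28714 = 70 + 28714 = 28784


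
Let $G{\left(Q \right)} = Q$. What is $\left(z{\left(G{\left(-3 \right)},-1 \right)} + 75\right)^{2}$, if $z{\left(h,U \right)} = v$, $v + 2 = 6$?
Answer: $6241$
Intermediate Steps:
$v = 4$ ($v = -2 + 6 = 4$)
$z{\left(h,U \right)} = 4$
$\left(z{\left(G{\left(-3 \right)},-1 \right)} + 75\right)^{2} = \left(4 + 75\right)^{2} = 79^{2} = 6241$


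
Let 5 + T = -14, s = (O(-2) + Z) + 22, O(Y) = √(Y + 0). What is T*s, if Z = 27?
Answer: -931 - 19*I*√2 ≈ -931.0 - 26.87*I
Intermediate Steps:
O(Y) = √Y
s = 49 + I*√2 (s = (√(-2) + 27) + 22 = (I*√2 + 27) + 22 = (27 + I*√2) + 22 = 49 + I*√2 ≈ 49.0 + 1.4142*I)
T = -19 (T = -5 - 14 = -19)
T*s = -19*(49 + I*√2) = -931 - 19*I*√2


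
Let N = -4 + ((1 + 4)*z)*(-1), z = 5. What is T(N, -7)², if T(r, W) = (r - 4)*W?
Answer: 53361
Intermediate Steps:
N = -29 (N = -4 + ((1 + 4)*5)*(-1) = -4 + (5*5)*(-1) = -4 + 25*(-1) = -4 - 25 = -29)
T(r, W) = W*(-4 + r) (T(r, W) = (-4 + r)*W = W*(-4 + r))
T(N, -7)² = (-7*(-4 - 29))² = (-7*(-33))² = 231² = 53361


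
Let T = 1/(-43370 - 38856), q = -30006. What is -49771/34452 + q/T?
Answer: 85002501611141/34452 ≈ 2.4673e+9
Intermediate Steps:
T = -1/82226 (T = 1/(-82226) = -1/82226 ≈ -1.2162e-5)
-49771/34452 + q/T = -49771/34452 - 30006/(-1/82226) = -49771*1/34452 - 30006*(-82226) = -49771/34452 + 2467273356 = 85002501611141/34452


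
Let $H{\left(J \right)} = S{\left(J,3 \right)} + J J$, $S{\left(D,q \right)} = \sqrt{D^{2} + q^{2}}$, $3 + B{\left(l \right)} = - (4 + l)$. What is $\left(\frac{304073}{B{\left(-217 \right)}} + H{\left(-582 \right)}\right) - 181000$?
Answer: $\frac{4775159}{30} + 3 \sqrt{37637} \approx 1.5975 \cdot 10^{5}$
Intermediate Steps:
$B{\left(l \right)} = -7 - l$ ($B{\left(l \right)} = -3 - \left(4 + l\right) = -7 - l$)
$H{\left(J \right)} = J^{2} + \sqrt{9 + J^{2}}$ ($H{\left(J \right)} = \sqrt{J^{2} + 3^{2}} + J J = \sqrt{J^{2} + 9} + J^{2} = \sqrt{9 + J^{2}} + J^{2} = J^{2} + \sqrt{9 + J^{2}}$)
$\left(\frac{304073}{B{\left(-217 \right)}} + H{\left(-582 \right)}\right) - 181000 = \left(\frac{304073}{-7 - -217} + \left(\left(-582\right)^{2} + \sqrt{9 + \left(-582\right)^{2}}\right)\right) - 181000 = \left(\frac{304073}{-7 + 217} + \left(338724 + \sqrt{9 + 338724}\right)\right) - 181000 = \left(\frac{304073}{210} + \left(338724 + \sqrt{338733}\right)\right) - 181000 = \left(304073 \cdot \frac{1}{210} + \left(338724 + 3 \sqrt{37637}\right)\right) - 181000 = \left(\frac{43439}{30} + \left(338724 + 3 \sqrt{37637}\right)\right) - 181000 = \left(\frac{10205159}{30} + 3 \sqrt{37637}\right) - 181000 = \frac{4775159}{30} + 3 \sqrt{37637}$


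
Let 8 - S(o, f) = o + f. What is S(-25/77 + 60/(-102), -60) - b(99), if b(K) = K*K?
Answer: -12739302/1309 ≈ -9732.1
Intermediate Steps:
S(o, f) = 8 - f - o (S(o, f) = 8 - (o + f) = 8 - (f + o) = 8 + (-f - o) = 8 - f - o)
b(K) = K²
S(-25/77 + 60/(-102), -60) - b(99) = (8 - 1*(-60) - (-25/77 + 60/(-102))) - 1*99² = (8 + 60 - (-25*1/77 + 60*(-1/102))) - 1*9801 = (8 + 60 - (-25/77 - 10/17)) - 9801 = (8 + 60 - 1*(-1195/1309)) - 9801 = (8 + 60 + 1195/1309) - 9801 = 90207/1309 - 9801 = -12739302/1309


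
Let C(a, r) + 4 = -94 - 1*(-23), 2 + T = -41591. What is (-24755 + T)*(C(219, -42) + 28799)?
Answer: -1905779952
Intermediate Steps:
T = -41593 (T = -2 - 41591 = -41593)
C(a, r) = -75 (C(a, r) = -4 + (-94 - 1*(-23)) = -4 + (-94 + 23) = -4 - 71 = -75)
(-24755 + T)*(C(219, -42) + 28799) = (-24755 - 41593)*(-75 + 28799) = -66348*28724 = -1905779952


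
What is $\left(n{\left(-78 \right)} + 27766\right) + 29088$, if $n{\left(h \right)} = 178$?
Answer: $57032$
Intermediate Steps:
$\left(n{\left(-78 \right)} + 27766\right) + 29088 = \left(178 + 27766\right) + 29088 = 27944 + 29088 = 57032$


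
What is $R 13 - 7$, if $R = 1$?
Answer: $6$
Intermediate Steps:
$R 13 - 7 = 1 \cdot 13 - 7 = 13 - 7 = 6$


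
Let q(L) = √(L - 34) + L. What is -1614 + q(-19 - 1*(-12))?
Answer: -1621 + I*√41 ≈ -1621.0 + 6.4031*I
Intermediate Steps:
q(L) = L + √(-34 + L) (q(L) = √(-34 + L) + L = L + √(-34 + L))
-1614 + q(-19 - 1*(-12)) = -1614 + ((-19 - 1*(-12)) + √(-34 + (-19 - 1*(-12)))) = -1614 + ((-19 + 12) + √(-34 + (-19 + 12))) = -1614 + (-7 + √(-34 - 7)) = -1614 + (-7 + √(-41)) = -1614 + (-7 + I*√41) = -1621 + I*√41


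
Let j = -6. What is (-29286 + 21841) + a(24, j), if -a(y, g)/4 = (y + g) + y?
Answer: -7613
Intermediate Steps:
a(y, g) = -8*y - 4*g (a(y, g) = -4*((y + g) + y) = -4*((g + y) + y) = -4*(g + 2*y) = -8*y - 4*g)
(-29286 + 21841) + a(24, j) = (-29286 + 21841) + (-8*24 - 4*(-6)) = -7445 + (-192 + 24) = -7445 - 168 = -7613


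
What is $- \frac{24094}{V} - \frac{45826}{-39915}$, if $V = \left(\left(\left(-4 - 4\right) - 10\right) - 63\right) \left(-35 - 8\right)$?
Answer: $- \frac{89122228}{15447105} \approx -5.7695$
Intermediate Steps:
$V = 3483$ ($V = \left(\left(\left(-4 - 4\right) - 10\right) - 63\right) \left(-35 - 8\right) = \left(\left(-8 - 10\right) - 63\right) \left(-43\right) = \left(-18 - 63\right) \left(-43\right) = \left(-81\right) \left(-43\right) = 3483$)
$- \frac{24094}{V} - \frac{45826}{-39915} = - \frac{24094}{3483} - \frac{45826}{-39915} = \left(-24094\right) \frac{1}{3483} - - \frac{45826}{39915} = - \frac{24094}{3483} + \frac{45826}{39915} = - \frac{89122228}{15447105}$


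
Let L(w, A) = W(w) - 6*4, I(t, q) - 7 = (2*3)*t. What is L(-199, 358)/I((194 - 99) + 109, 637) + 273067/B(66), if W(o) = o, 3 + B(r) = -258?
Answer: -336203680/321291 ≈ -1046.4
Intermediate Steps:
B(r) = -261 (B(r) = -3 - 258 = -261)
I(t, q) = 7 + 6*t (I(t, q) = 7 + (2*3)*t = 7 + 6*t)
L(w, A) = -24 + w (L(w, A) = w - 6*4 = w - 24 = -24 + w)
L(-199, 358)/I((194 - 99) + 109, 637) + 273067/B(66) = (-24 - 199)/(7 + 6*((194 - 99) + 109)) + 273067/(-261) = -223/(7 + 6*(95 + 109)) + 273067*(-1/261) = -223/(7 + 6*204) - 273067/261 = -223/(7 + 1224) - 273067/261 = -223/1231 - 273067/261 = -336203680/321291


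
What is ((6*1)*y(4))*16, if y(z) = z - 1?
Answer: 288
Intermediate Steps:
y(z) = -1 + z
((6*1)*y(4))*16 = ((6*1)*(-1 + 4))*16 = (6*3)*16 = 18*16 = 288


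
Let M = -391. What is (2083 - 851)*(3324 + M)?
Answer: 3613456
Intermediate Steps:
(2083 - 851)*(3324 + M) = (2083 - 851)*(3324 - 391) = 1232*2933 = 3613456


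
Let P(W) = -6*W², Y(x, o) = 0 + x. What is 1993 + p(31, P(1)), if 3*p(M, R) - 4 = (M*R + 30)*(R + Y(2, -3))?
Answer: 6607/3 ≈ 2202.3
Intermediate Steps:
Y(x, o) = x
p(M, R) = 4/3 + (2 + R)*(30 + M*R)/3 (p(M, R) = 4/3 + ((M*R + 30)*(R + 2))/3 = 4/3 + ((30 + M*R)*(2 + R))/3 = 4/3 + ((2 + R)*(30 + M*R))/3 = 4/3 + (2 + R)*(30 + M*R)/3)
1993 + p(31, P(1)) = 1993 + (64/3 + 10*(-6*1²) + (⅓)*31*(-6*1²)² + (⅔)*31*(-6*1²)) = 1993 + (64/3 + 10*(-6*1) + (⅓)*31*(-6*1)² + (⅔)*31*(-6*1)) = 1993 + (64/3 + 10*(-6) + (⅓)*31*(-6)² + (⅔)*31*(-6)) = 1993 + (64/3 - 60 + (⅓)*31*36 - 124) = 1993 + (64/3 - 60 + 372 - 124) = 1993 + 628/3 = 6607/3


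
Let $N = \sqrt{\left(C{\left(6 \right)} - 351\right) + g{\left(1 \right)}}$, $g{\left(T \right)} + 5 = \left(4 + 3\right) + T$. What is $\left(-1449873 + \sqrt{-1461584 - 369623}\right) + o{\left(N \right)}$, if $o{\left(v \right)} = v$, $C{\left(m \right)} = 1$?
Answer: $-1449873 + i \sqrt{347} + i \sqrt{1831207} \approx -1.4499 \cdot 10^{6} + 1371.8 i$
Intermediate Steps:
$g{\left(T \right)} = 2 + T$ ($g{\left(T \right)} = -5 + \left(\left(4 + 3\right) + T\right) = -5 + \left(7 + T\right) = 2 + T$)
$N = i \sqrt{347}$ ($N = \sqrt{\left(1 - 351\right) + \left(2 + 1\right)} = \sqrt{\left(1 - 351\right) + 3} = \sqrt{-350 + 3} = \sqrt{-347} = i \sqrt{347} \approx 18.628 i$)
$\left(-1449873 + \sqrt{-1461584 - 369623}\right) + o{\left(N \right)} = \left(-1449873 + \sqrt{-1461584 - 369623}\right) + i \sqrt{347} = \left(-1449873 + \sqrt{-1831207}\right) + i \sqrt{347} = \left(-1449873 + i \sqrt{1831207}\right) + i \sqrt{347} = -1449873 + i \sqrt{347} + i \sqrt{1831207}$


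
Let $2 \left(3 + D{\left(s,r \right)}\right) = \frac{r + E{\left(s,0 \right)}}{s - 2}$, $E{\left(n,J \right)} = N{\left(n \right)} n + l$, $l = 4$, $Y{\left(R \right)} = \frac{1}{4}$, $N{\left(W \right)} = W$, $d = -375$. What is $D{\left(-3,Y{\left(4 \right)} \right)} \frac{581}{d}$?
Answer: $\frac{100513}{15000} \approx 6.7009$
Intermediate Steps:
$Y{\left(R \right)} = \frac{1}{4}$
$E{\left(n,J \right)} = 4 + n^{2}$ ($E{\left(n,J \right)} = n n + 4 = n^{2} + 4 = 4 + n^{2}$)
$D{\left(s,r \right)} = -3 + \frac{4 + r + s^{2}}{2 \left(-2 + s\right)}$ ($D{\left(s,r \right)} = -3 + \frac{\left(r + \left(4 + s^{2}\right)\right) \frac{1}{s - 2}}{2} = -3 + \frac{\left(4 + r + s^{2}\right) \frac{1}{-2 + s}}{2} = -3 + \frac{\frac{1}{-2 + s} \left(4 + r + s^{2}\right)}{2} = -3 + \frac{4 + r + s^{2}}{2 \left(-2 + s\right)}$)
$D{\left(-3,Y{\left(4 \right)} \right)} \frac{581}{d} = \frac{16 + \frac{1}{4} + \left(-3\right)^{2} - -18}{2 \left(-2 - 3\right)} \frac{581}{-375} = \frac{16 + \frac{1}{4} + 9 + 18}{2 \left(-5\right)} 581 \left(- \frac{1}{375}\right) = \frac{1}{2} \left(- \frac{1}{5}\right) \frac{173}{4} \left(- \frac{581}{375}\right) = \left(- \frac{173}{40}\right) \left(- \frac{581}{375}\right) = \frac{100513}{15000}$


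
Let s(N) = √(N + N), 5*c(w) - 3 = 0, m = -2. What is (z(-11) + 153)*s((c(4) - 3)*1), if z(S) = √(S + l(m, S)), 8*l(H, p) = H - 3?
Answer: I*√30*(612 + I*√186)/10 ≈ -7.4699 + 335.21*I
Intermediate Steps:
l(H, p) = -3/8 + H/8 (l(H, p) = (H - 3)/8 = (-3 + H)/8 = -3/8 + H/8)
c(w) = ⅗ (c(w) = ⅗ + (⅕)*0 = ⅗ + 0 = ⅗)
z(S) = √(-5/8 + S) (z(S) = √(S + (-3/8 + (⅛)*(-2))) = √(S + (-3/8 - ¼)) = √(S - 5/8) = √(-5/8 + S))
s(N) = √2*√N (s(N) = √(2*N) = √2*√N)
(z(-11) + 153)*s((c(4) - 3)*1) = (√(-10 + 16*(-11))/4 + 153)*(√2*√((⅗ - 3)*1)) = (√(-10 - 176)/4 + 153)*(√2*√(-12/5*1)) = (√(-186)/4 + 153)*(√2*√(-12/5)) = ((I*√186)/4 + 153)*(√2*(2*I*√15/5)) = (I*√186/4 + 153)*(2*I*√30/5) = (153 + I*√186/4)*(2*I*√30/5) = 2*I*√30*(153 + I*√186/4)/5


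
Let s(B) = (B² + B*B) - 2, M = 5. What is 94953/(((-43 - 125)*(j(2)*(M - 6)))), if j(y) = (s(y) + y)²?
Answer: 31651/3584 ≈ 8.8312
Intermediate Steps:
s(B) = -2 + 2*B² (s(B) = (B² + B²) - 2 = 2*B² - 2 = -2 + 2*B²)
j(y) = (-2 + y + 2*y²)² (j(y) = ((-2 + 2*y²) + y)² = (-2 + y + 2*y²)²)
94953/(((-43 - 125)*(j(2)*(M - 6)))) = 94953/(((-43 - 125)*((-2 + 2 + 2*2²)²*(5 - 6)))) = 94953/((-168*(-2 + 2 + 2*4)²*(-1))) = 94953/((-168*(-2 + 2 + 8)²*(-1))) = 94953/((-168*8²*(-1))) = 94953/((-10752*(-1))) = 94953/((-168*(-64))) = 94953/10752 = 94953*(1/10752) = 31651/3584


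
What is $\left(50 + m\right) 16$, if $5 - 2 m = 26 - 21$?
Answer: $800$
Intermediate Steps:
$m = 0$ ($m = \frac{5}{2} - \frac{26 - 21}{2} = \frac{5}{2} - \frac{5}{2} = 0$)
$\left(50 + m\right) 16 = \left(50 + 0\right) 16 = 50 \cdot 16 = 800$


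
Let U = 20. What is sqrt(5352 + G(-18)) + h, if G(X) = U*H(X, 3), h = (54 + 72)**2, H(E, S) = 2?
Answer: 15876 + 4*sqrt(337) ≈ 15949.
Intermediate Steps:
h = 15876 (h = 126**2 = 15876)
G(X) = 40 (G(X) = 20*2 = 40)
sqrt(5352 + G(-18)) + h = sqrt(5352 + 40) + 15876 = sqrt(5392) + 15876 = 4*sqrt(337) + 15876 = 15876 + 4*sqrt(337)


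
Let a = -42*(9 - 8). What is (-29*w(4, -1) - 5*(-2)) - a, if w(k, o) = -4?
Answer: 168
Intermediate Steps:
a = -42 (a = -42*1 = -42)
(-29*w(4, -1) - 5*(-2)) - a = (-29*(-4) - 5*(-2)) - 1*(-42) = (116 + 10) + 42 = 126 + 42 = 168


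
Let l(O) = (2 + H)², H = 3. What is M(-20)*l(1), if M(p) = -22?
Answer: -550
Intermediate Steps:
l(O) = 25 (l(O) = (2 + 3)² = 5² = 25)
M(-20)*l(1) = -22*25 = -550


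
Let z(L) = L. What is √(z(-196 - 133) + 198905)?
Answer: 12*√1379 ≈ 445.62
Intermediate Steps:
√(z(-196 - 133) + 198905) = √((-196 - 133) + 198905) = √(-329 + 198905) = √198576 = 12*√1379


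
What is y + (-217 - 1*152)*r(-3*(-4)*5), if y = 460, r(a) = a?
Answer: -21680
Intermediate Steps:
y + (-217 - 1*152)*r(-3*(-4)*5) = 460 + (-217 - 1*152)*(-3*(-4)*5) = 460 + (-217 - 152)*(12*5) = 460 - 369*60 = 460 - 22140 = -21680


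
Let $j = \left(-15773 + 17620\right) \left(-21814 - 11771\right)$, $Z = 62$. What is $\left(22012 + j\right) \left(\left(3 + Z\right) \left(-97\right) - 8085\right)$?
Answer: $892316460370$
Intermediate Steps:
$j = -62031495$ ($j = 1847 \left(-33585\right) = -62031495$)
$\left(22012 + j\right) \left(\left(3 + Z\right) \left(-97\right) - 8085\right) = \left(22012 - 62031495\right) \left(\left(3 + 62\right) \left(-97\right) - 8085\right) = - 62009483 \left(65 \left(-97\right) - 8085\right) = - 62009483 \left(-6305 - 8085\right) = \left(-62009483\right) \left(-14390\right) = 892316460370$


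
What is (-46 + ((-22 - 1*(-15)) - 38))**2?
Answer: 8281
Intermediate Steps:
(-46 + ((-22 - 1*(-15)) - 38))**2 = (-46 + ((-22 + 15) - 38))**2 = (-46 + (-7 - 38))**2 = (-46 - 45)**2 = (-91)**2 = 8281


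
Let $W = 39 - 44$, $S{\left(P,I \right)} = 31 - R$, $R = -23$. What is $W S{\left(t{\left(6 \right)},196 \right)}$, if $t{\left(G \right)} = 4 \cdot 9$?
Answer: $-270$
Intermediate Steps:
$t{\left(G \right)} = 36$
$S{\left(P,I \right)} = 54$ ($S{\left(P,I \right)} = 31 - -23 = 31 + 23 = 54$)
$W = -5$ ($W = 39 - 44 = -5$)
$W S{\left(t{\left(6 \right)},196 \right)} = \left(-5\right) 54 = -270$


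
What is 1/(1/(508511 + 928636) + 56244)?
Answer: 1437147/80830895869 ≈ 1.7780e-5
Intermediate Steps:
1/(1/(508511 + 928636) + 56244) = 1/(1/1437147 + 56244) = 1/(80830895869/1437147) = 1437147/80830895869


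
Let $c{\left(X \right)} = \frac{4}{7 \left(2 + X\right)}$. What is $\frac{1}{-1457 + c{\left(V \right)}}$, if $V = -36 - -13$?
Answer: $- \frac{147}{214183} \approx -0.00068633$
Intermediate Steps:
$V = -23$ ($V = -36 + 13 = -23$)
$c{\left(X \right)} = \frac{4}{14 + 7 X}$
$\frac{1}{-1457 + c{\left(V \right)}} = \frac{1}{-1457 + \frac{4}{7 \left(2 - 23\right)}} = \frac{1}{-1457 + \frac{4}{7 \left(-21\right)}} = \frac{1}{-1457 + \frac{4}{7} \left(- \frac{1}{21}\right)} = \frac{1}{-1457 - \frac{4}{147}} = \frac{1}{- \frac{214183}{147}} = - \frac{147}{214183}$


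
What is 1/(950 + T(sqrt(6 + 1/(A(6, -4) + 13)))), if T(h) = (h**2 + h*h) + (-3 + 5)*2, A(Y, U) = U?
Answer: 9/8696 ≈ 0.0010350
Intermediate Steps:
T(h) = 4 + 2*h**2 (T(h) = (h**2 + h**2) + 2*2 = 2*h**2 + 4 = 4 + 2*h**2)
1/(950 + T(sqrt(6 + 1/(A(6, -4) + 13)))) = 1/(950 + (4 + 2*(sqrt(6 + 1/(-4 + 13)))**2)) = 1/(950 + (4 + 2*(sqrt(6 + 1/9))**2)) = 1/(950 + (4 + 2*(sqrt(55/9))**2)) = 1/(950 + (4 + 2*(sqrt(55)/3)**2)) = 1/(950 + (4 + 2*(55/9))) = 1/(950 + (4 + 110/9)) = 1/(950 + 146/9) = 1/(8696/9) = 9/8696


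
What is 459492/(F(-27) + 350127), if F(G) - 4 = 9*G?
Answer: 10443/7952 ≈ 1.3133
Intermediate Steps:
F(G) = 4 + 9*G
459492/(F(-27) + 350127) = 459492/((4 + 9*(-27)) + 350127) = 459492/((4 - 243) + 350127) = 459492/(-239 + 350127) = 459492/349888 = 459492*(1/349888) = 10443/7952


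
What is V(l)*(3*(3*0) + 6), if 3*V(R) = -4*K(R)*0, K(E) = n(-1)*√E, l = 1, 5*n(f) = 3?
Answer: 0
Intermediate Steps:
n(f) = ⅗ (n(f) = (⅕)*3 = ⅗)
K(E) = 3*√E/5
V(R) = 0 (V(R) = (-12*√R/5*0)/3 = (⅓)*0 = 0)
V(l)*(3*(3*0) + 6) = 0*(3*(3*0) + 6) = 0*(3*0 + 6) = 0*(0 + 6) = 0*6 = 0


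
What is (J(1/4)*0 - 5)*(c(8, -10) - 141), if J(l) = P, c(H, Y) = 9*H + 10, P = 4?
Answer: 295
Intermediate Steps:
c(H, Y) = 10 + 9*H
J(l) = 4
(J(1/4)*0 - 5)*(c(8, -10) - 141) = (4*0 - 5)*((10 + 9*8) - 141) = (0 - 5)*((10 + 72) - 141) = -5*(82 - 141) = -5*(-59) = 295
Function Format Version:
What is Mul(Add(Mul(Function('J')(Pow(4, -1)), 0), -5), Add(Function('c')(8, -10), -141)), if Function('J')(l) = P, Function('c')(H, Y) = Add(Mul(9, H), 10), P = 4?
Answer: 295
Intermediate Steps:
Function('c')(H, Y) = Add(10, Mul(9, H))
Function('J')(l) = 4
Mul(Add(Mul(Function('J')(Pow(4, -1)), 0), -5), Add(Function('c')(8, -10), -141)) = Mul(Add(Mul(4, 0), -5), Add(Add(10, Mul(9, 8)), -141)) = Mul(Add(0, -5), Add(Add(10, 72), -141)) = Mul(-5, Add(82, -141)) = Mul(-5, -59) = 295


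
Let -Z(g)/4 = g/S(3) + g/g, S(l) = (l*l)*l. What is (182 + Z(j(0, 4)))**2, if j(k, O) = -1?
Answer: 23136100/729 ≈ 31737.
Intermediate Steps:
S(l) = l**3 (S(l) = l**2*l = l**3)
Z(g) = -4 - 4*g/27 (Z(g) = -4*(g/(3**3) + g/g) = -4*(g/27 + 1) = -4*(1 + g/27) = -4 - 4*g/27)
(182 + Z(j(0, 4)))**2 = (182 + (-4 - 4/27*(-1)))**2 = (182 + (-4 + 4/27))**2 = (182 - 104/27)**2 = (4810/27)**2 = 23136100/729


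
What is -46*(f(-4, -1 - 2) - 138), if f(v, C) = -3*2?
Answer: 6624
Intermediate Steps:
f(v, C) = -6
-46*(f(-4, -1 - 2) - 138) = -46*(-6 - 138) = -46*(-144) = 6624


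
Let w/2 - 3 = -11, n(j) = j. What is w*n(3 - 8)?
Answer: 80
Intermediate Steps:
w = -16 (w = 6 + 2*(-11) = 6 - 22 = -16)
w*n(3 - 8) = -16*(3 - 8) = -16*(-5) = 80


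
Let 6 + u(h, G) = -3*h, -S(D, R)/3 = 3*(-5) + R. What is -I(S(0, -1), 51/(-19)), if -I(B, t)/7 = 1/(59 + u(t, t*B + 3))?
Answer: 133/1160 ≈ 0.11466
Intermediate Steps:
S(D, R) = 45 - 3*R (S(D, R) = -3*(3*(-5) + R) = -3*(-15 + R) = 45 - 3*R)
u(h, G) = -6 - 3*h
I(B, t) = -7/(53 - 3*t) (I(B, t) = -7/(59 + (-6 - 3*t)) = -7/(53 - 3*t))
-I(S(0, -1), 51/(-19)) = -7/(-53 + 3*(51/(-19))) = -7/(-53 + 3*(51*(-1/19))) = -7/(-53 + 3*(-51/19)) = -7/(-53 - 153/19) = -7/(-1160/19) = -7*(-19)/1160 = -1*(-133/1160) = 133/1160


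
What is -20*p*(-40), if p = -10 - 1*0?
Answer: -8000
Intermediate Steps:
p = -10 (p = -10 + 0 = -10)
-20*p*(-40) = -20*(-10)*(-40) = 200*(-40) = -8000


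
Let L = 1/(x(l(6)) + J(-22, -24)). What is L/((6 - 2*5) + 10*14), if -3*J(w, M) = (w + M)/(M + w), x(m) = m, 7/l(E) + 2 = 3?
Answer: 3/2720 ≈ 0.0011029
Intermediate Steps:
l(E) = 7 (l(E) = 7/(-2 + 3) = 7/1 = 7*1 = 7)
J(w, M) = -⅓ (J(w, M) = -(w + M)/(3*(M + w)) = -(M + w)/(3*(M + w)) = -⅓*1 = -⅓)
L = 3/20 (L = 1/(7 - ⅓) = 1/(20/3) = 3/20 ≈ 0.15000)
L/((6 - 2*5) + 10*14) = 3/(20*((6 - 2*5) + 10*14)) = 3/(20*((6 - 10) + 140)) = 3/(20*(-4 + 140)) = (3/20)/136 = (3/20)*(1/136) = 3/2720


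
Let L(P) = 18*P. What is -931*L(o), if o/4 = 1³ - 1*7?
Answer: 402192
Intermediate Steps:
o = -24 (o = 4*(1³ - 1*7) = 4*(1 - 7) = 4*(-6) = -24)
-931*L(o) = -16758*(-24) = -931*(-432) = 402192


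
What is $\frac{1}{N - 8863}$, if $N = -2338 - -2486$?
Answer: $- \frac{1}{8715} \approx -0.00011474$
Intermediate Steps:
$N = 148$ ($N = -2338 + 2486 = 148$)
$\frac{1}{N - 8863} = \frac{1}{148 - 8863} = \frac{1}{-8715} = - \frac{1}{8715}$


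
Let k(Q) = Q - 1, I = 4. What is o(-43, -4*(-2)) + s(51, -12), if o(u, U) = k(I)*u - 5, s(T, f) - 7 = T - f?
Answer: -64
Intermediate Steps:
s(T, f) = 7 + T - f (s(T, f) = 7 + (T - f) = 7 + T - f)
k(Q) = -1 + Q
o(u, U) = -5 + 3*u (o(u, U) = (-1 + 4)*u - 5 = 3*u - 5 = -5 + 3*u)
o(-43, -4*(-2)) + s(51, -12) = (-5 + 3*(-43)) + (7 + 51 - 1*(-12)) = (-5 - 129) + (7 + 51 + 12) = -134 + 70 = -64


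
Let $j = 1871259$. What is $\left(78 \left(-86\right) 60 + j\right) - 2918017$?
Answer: $-1449238$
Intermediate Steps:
$\left(78 \left(-86\right) 60 + j\right) - 2918017 = \left(78 \left(-86\right) 60 + 1871259\right) - 2918017 = \left(\left(-6708\right) 60 + 1871259\right) - 2918017 = \left(-402480 + 1871259\right) - 2918017 = 1468779 - 2918017 = -1449238$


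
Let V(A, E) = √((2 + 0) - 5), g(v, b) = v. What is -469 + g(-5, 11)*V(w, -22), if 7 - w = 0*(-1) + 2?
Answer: -469 - 5*I*√3 ≈ -469.0 - 8.6602*I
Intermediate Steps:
w = 5 (w = 7 - (0*(-1) + 2) = 7 - (0 + 2) = 7 - 1*2 = 7 - 2 = 5)
V(A, E) = I*√3 (V(A, E) = √(2 - 5) = √(-3) = I*√3)
-469 + g(-5, 11)*V(w, -22) = -469 - 5*I*√3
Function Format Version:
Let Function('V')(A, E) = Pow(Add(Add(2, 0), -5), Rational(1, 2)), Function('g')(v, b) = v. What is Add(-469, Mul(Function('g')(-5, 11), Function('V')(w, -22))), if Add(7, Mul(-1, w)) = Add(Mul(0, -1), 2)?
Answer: Add(-469, Mul(-5, I, Pow(3, Rational(1, 2)))) ≈ Add(-469.00, Mul(-8.6602, I))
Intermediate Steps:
w = 5 (w = Add(7, Mul(-1, Add(Mul(0, -1), 2))) = Add(7, Mul(-1, Add(0, 2))) = Add(7, Mul(-1, 2)) = Add(7, -2) = 5)
Function('V')(A, E) = Mul(I, Pow(3, Rational(1, 2))) (Function('V')(A, E) = Pow(Add(2, -5), Rational(1, 2)) = Pow(-3, Rational(1, 2)) = Mul(I, Pow(3, Rational(1, 2))))
Add(-469, Mul(Function('g')(-5, 11), Function('V')(w, -22))) = Add(-469, Mul(-5, Mul(I, Pow(3, Rational(1, 2))))) = Add(-469, Mul(-5, I, Pow(3, Rational(1, 2))))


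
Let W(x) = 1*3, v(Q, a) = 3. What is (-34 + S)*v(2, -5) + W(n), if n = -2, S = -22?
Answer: -165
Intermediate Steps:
W(x) = 3
(-34 + S)*v(2, -5) + W(n) = (-34 - 22)*3 + 3 = -56*3 + 3 = -168 + 3 = -165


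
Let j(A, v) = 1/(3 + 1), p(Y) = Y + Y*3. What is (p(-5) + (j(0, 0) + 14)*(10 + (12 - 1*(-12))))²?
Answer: 863041/4 ≈ 2.1576e+5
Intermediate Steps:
p(Y) = 4*Y (p(Y) = Y + 3*Y = 4*Y)
j(A, v) = ¼ (j(A, v) = 1/4 = ¼)
(p(-5) + (j(0, 0) + 14)*(10 + (12 - 1*(-12))))² = (4*(-5) + (¼ + 14)*(10 + (12 - 1*(-12))))² = (-20 + 57*(10 + (12 + 12))/4)² = (-20 + 57*(10 + 24)/4)² = (-20 + (57/4)*34)² = (-20 + 969/2)² = (929/2)² = 863041/4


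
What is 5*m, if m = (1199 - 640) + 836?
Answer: 6975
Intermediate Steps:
m = 1395 (m = 559 + 836 = 1395)
5*m = 5*1395 = 6975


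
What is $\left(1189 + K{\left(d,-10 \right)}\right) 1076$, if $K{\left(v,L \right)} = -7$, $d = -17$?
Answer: $1271832$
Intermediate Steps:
$\left(1189 + K{\left(d,-10 \right)}\right) 1076 = \left(1189 - 7\right) 1076 = 1182 \cdot 1076 = 1271832$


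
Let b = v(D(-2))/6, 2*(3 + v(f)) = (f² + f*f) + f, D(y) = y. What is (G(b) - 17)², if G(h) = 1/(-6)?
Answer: 10609/36 ≈ 294.69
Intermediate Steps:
v(f) = -3 + f² + f/2 (v(f) = -3 + ((f² + f*f) + f)/2 = -3 + ((f² + f²) + f)/2 = -3 + (2*f² + f)/2 = -3 + (f + 2*f²)/2 = -3 + (f² + f/2) = -3 + f² + f/2)
b = 0 (b = (-3 + (-2)² + (½)*(-2))/6 = (-3 + 4 - 1)*(⅙) = 0*(⅙) = 0)
G(h) = -⅙
(G(b) - 17)² = (-⅙ - 17)² = (-103/6)² = 10609/36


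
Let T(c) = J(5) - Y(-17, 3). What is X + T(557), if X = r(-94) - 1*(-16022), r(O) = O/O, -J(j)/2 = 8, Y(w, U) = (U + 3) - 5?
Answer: 16006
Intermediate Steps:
Y(w, U) = -2 + U (Y(w, U) = (3 + U) - 5 = -2 + U)
J(j) = -16 (J(j) = -2*8 = -16)
r(O) = 1
X = 16023 (X = 1 - 1*(-16022) = 1 + 16022 = 16023)
T(c) = -17 (T(c) = -16 - (-2 + 3) = -16 - 1*1 = -16 - 1 = -17)
X + T(557) = 16023 - 17 = 16006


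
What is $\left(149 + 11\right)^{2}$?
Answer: $25600$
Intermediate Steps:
$\left(149 + 11\right)^{2} = 160^{2} = 25600$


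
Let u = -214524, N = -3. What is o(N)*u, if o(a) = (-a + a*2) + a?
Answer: 1287144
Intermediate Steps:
o(a) = 2*a (o(a) = (-a + 2*a) + a = a + a = 2*a)
o(N)*u = (2*(-3))*(-214524) = -6*(-214524) = 1287144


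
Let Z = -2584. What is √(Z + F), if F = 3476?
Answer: 2*√223 ≈ 29.866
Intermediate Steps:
√(Z + F) = √(-2584 + 3476) = √892 = 2*√223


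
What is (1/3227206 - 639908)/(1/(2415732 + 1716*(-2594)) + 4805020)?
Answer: -2101845071317317942/15782593129926484717 ≈ -0.13317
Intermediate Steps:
(1/3227206 - 639908)/(1/(2415732 + 1716*(-2594)) + 4805020) = (1/3227206 - 639908)/(1/(2415732 - 4451304) + 4805020) = -2065114937047/(3227206*(1/(-2035572) + 4805020)) = -2065114937047/(3227206*(-1/2035572 + 4805020)) = -2065114937047/(3227206*9780964171439/2035572) = -2065114937047/3227206*2035572/9780964171439 = -2101845071317317942/15782593129926484717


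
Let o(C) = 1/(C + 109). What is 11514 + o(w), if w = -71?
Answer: 437533/38 ≈ 11514.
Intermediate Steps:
o(C) = 1/(109 + C)
11514 + o(w) = 11514 + 1/(109 - 71) = 11514 + 1/38 = 437533/38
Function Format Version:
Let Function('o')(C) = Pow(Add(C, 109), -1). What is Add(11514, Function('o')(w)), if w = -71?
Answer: Rational(437533, 38) ≈ 11514.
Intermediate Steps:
Function('o')(C) = Pow(Add(109, C), -1)
Add(11514, Function('o')(w)) = Add(11514, Pow(Add(109, -71), -1)) = Add(11514, Pow(38, -1)) = Add(11514, Rational(1, 38)) = Rational(437533, 38)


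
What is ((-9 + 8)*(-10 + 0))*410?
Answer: 4100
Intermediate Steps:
((-9 + 8)*(-10 + 0))*410 = -1*(-10)*410 = 10*410 = 4100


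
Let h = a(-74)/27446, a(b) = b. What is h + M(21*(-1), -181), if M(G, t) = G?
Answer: -288220/13723 ≈ -21.003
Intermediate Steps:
h = -37/13723 (h = -74/27446 = -74*1/27446 = -37/13723 ≈ -0.0026962)
h + M(21*(-1), -181) = -37/13723 + 21*(-1) = -37/13723 - 21 = -288220/13723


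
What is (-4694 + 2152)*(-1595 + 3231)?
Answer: -4158712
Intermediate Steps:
(-4694 + 2152)*(-1595 + 3231) = -2542*1636 = -4158712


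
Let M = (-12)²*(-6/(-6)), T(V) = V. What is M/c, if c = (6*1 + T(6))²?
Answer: 1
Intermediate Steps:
M = 144 (M = 144*(-6*(-⅙)) = 144*1 = 144)
c = 144 (c = (6*1 + 6)² = (6 + 6)² = 12² = 144)
M/c = 144/144 = 144*(1/144) = 1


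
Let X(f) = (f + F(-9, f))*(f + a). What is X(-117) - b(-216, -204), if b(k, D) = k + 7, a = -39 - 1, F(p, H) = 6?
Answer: 17636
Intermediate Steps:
a = -40
b(k, D) = 7 + k
X(f) = (-40 + f)*(6 + f) (X(f) = (f + 6)*(f - 40) = (6 + f)*(-40 + f) = (-40 + f)*(6 + f))
X(-117) - b(-216, -204) = (-240 + (-117)² - 34*(-117)) - (7 - 216) = (-240 + 13689 + 3978) - 1*(-209) = 17427 + 209 = 17636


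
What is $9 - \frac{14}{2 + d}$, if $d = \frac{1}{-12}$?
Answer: $\frac{39}{23} \approx 1.6957$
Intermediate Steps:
$d = - \frac{1}{12} \approx -0.083333$
$9 - \frac{14}{2 + d} = 9 - \frac{14}{2 - \frac{1}{12}} = 9 - \frac{14}{\frac{23}{12}} = 9 - \frac{168}{23} = \frac{39}{23}$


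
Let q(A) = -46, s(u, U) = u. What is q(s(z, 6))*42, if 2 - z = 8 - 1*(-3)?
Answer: -1932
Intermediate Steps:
z = -9 (z = 2 - (8 - 1*(-3)) = 2 - (8 + 3) = 2 - 1*11 = 2 - 11 = -9)
q(s(z, 6))*42 = -46*42 = -1932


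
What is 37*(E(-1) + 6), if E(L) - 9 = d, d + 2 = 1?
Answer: 518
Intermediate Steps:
d = -1 (d = -2 + 1 = -1)
E(L) = 8 (E(L) = 9 - 1 = 8)
37*(E(-1) + 6) = 37*(8 + 6) = 37*14 = 518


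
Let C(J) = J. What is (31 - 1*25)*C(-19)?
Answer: -114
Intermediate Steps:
(31 - 1*25)*C(-19) = (31 - 1*25)*(-19) = (31 - 25)*(-19) = 6*(-19) = -114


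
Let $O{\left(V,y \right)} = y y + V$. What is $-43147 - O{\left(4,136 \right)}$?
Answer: $-61647$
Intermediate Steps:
$O{\left(V,y \right)} = V + y^{2}$ ($O{\left(V,y \right)} = y^{2} + V = V + y^{2}$)
$-43147 - O{\left(4,136 \right)} = -43147 - \left(4 + 136^{2}\right) = -43147 - \left(4 + 18496\right) = -43147 - 18500 = -61647$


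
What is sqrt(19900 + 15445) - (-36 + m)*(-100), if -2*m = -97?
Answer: 1250 + sqrt(35345) ≈ 1438.0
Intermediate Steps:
m = 97/2 (m = -1/2*(-97) = 97/2 ≈ 48.500)
sqrt(19900 + 15445) - (-36 + m)*(-100) = sqrt(19900 + 15445) - (-36 + 97/2)*(-100) = sqrt(35345) - 25*(-100)/2 = sqrt(35345) - 1*(-1250) = sqrt(35345) + 1250 = 1250 + sqrt(35345)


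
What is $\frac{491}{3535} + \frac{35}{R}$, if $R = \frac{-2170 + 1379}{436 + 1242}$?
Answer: $- \frac{29603167}{399455} \approx -74.109$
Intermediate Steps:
$R = - \frac{791}{1678} \approx -0.47139$
$\frac{491}{3535} + \frac{35}{R} = \frac{491}{3535} + \frac{35}{- \frac{791}{1678}} = 491 \cdot \frac{1}{3535} + 35 \left(- \frac{1678}{791}\right) = \frac{491}{3535} - \frac{8390}{113} = - \frac{29603167}{399455}$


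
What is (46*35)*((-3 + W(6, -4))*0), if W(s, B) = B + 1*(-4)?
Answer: 0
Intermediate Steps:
W(s, B) = -4 + B (W(s, B) = B - 4 = -4 + B)
(46*35)*((-3 + W(6, -4))*0) = (46*35)*((-3 + (-4 - 4))*0) = 1610*((-3 - 8)*0) = 1610*(-11*0) = 1610*0 = 0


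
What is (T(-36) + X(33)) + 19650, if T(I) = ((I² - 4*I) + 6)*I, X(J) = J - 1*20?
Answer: -32393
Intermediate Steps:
X(J) = -20 + J (X(J) = J - 20 = -20 + J)
T(I) = I*(6 + I² - 4*I) (T(I) = (6 + I² - 4*I)*I = I*(6 + I² - 4*I))
(T(-36) + X(33)) + 19650 = (-36*(6 + (-36)² - 4*(-36)) + (-20 + 33)) + 19650 = (-36*(6 + 1296 + 144) + 13) + 19650 = (-36*1446 + 13) + 19650 = (-52056 + 13) + 19650 = -52043 + 19650 = -32393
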